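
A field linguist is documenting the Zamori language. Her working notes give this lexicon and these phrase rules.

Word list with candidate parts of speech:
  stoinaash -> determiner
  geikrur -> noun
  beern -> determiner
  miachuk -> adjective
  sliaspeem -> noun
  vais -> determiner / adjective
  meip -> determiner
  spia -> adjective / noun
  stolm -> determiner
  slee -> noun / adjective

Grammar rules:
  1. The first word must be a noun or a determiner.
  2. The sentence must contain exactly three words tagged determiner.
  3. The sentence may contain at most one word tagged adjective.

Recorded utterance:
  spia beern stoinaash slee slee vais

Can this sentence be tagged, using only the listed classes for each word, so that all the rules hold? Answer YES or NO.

YES

Candidates per position — 1:spia {adjective,noun}; 2:beern {determiner}; 3:stoinaash {determiner}; 4:slee {noun,adjective}; 5:slee {noun,adjective}; 6:vais {determiner,adjective}.
One satisfying assignment: noun determiner determiner adjective noun determiner.
Verifying each rule — rule 1 ok; rule 2 ok; rule 3 ok.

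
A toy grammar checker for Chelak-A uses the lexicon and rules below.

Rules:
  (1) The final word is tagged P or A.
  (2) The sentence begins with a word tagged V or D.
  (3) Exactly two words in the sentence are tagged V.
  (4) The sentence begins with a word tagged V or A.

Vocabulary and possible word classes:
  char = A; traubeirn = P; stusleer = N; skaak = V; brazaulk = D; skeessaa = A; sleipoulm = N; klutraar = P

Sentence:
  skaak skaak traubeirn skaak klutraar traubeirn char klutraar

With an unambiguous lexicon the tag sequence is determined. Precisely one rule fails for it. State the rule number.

Fixed tagging: V V P V P P A P.
Checking each rule: R1 holds, R2 holds, R3 violated, R4 holds.
Only rule 3 fails.

3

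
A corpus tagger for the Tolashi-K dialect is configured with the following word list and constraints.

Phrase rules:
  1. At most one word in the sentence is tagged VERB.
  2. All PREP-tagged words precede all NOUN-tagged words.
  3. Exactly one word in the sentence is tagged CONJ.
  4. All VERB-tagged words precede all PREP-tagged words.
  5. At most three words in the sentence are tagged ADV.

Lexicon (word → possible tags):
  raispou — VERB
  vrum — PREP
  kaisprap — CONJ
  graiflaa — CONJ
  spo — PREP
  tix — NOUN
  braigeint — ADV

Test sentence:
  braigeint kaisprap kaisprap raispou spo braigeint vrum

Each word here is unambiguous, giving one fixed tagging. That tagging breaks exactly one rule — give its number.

3

Fixed tagging: ADV CONJ CONJ VERB PREP ADV PREP.
Rule check: R1 ok, R2 ok, R3 fails, R4 ok, R5 ok.
Only rule 3 fails.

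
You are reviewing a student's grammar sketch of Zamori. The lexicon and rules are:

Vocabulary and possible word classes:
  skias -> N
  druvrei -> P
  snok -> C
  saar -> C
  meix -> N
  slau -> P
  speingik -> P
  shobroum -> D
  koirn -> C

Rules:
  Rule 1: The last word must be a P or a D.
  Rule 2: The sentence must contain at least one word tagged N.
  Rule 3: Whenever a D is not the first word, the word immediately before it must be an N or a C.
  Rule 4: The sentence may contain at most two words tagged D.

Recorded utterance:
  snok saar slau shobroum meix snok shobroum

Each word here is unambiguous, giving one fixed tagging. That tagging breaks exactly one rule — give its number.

3

Fixed tagging: C C P D N C D.
Checking each rule: R1 pass, R2 pass, R3 fail, R4 pass.
Only rule 3 fails.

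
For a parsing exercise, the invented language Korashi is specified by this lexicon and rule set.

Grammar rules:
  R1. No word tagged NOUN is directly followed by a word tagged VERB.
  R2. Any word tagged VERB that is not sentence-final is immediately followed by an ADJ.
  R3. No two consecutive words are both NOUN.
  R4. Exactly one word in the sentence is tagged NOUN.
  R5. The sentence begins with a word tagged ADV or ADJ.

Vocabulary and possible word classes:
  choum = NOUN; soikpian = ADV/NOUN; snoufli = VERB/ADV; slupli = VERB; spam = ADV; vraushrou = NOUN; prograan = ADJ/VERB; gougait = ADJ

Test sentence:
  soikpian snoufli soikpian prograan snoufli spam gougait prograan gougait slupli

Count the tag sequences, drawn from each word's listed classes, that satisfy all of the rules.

Candidates per position — 1:soikpian {ADV,NOUN}; 2:snoufli {VERB,ADV}; 3:soikpian {ADV,NOUN}; 4:prograan {ADJ,VERB}; 5:snoufli {VERB,ADV}; 6:spam {ADV}; 7:gougait {ADJ}; 8:prograan {ADJ,VERB}; 9:gougait {ADJ}; 10:slupli {VERB}.
There are 64 candidate sequences in total.
The sequences that satisfy every rule: ADV ADV NOUN ADJ ADV ADV ADJ ADJ ADJ VERB; ADV ADV NOUN ADJ ADV ADV ADJ VERB ADJ VERB.
Count = 2.

2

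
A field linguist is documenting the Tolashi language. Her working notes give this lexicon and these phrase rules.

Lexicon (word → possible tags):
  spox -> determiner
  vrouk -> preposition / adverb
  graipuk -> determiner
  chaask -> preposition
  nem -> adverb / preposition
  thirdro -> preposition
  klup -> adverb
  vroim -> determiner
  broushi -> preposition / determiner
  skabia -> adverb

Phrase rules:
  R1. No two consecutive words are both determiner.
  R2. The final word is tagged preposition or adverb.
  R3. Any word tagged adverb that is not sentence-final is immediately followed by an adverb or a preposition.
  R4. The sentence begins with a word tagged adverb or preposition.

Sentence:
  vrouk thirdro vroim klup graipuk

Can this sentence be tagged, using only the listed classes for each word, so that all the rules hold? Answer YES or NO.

NO

Candidates per position — 1:vrouk {preposition,adverb}; 2:thirdro {preposition}; 3:vroim {determiner}; 4:klup {adverb}; 5:graipuk {determiner}.
Rule 2 cannot be satisfied by any choice of tags from the lexicon.
So there is no consistent tagging.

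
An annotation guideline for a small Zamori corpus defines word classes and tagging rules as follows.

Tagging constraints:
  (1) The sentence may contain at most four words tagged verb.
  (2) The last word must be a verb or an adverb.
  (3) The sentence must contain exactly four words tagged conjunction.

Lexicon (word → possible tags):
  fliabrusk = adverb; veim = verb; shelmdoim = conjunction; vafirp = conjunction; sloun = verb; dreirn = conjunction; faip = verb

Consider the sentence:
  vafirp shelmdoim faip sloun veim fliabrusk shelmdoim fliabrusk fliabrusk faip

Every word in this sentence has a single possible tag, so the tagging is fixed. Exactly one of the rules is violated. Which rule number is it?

3

Fixed tagging: conjunction conjunction verb verb verb adverb conjunction adverb adverb verb.
Rule check: R1 pass, R2 pass, R3 fail.
Only rule 3 fails.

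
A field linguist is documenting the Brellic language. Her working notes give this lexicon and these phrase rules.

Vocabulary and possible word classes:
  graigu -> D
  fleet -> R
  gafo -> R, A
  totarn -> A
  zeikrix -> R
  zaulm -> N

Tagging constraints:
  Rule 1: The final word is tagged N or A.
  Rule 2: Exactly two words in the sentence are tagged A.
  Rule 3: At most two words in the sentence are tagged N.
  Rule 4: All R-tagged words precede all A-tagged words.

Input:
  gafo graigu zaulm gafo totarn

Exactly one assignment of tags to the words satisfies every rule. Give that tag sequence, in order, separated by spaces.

R D N A A

Candidates per position — 1:gafo {R,A}; 2:graigu {D}; 3:zaulm {N}; 4:gafo {R,A}; 5:totarn {A}.
The remaining ambiguous positions (1, 4) are resolved jointly — only one combination satisfies every rule.
That leaves exactly one tagging: R D N A A.
Rule-by-rule: rule 1 ok; rule 2 ok; rule 3 ok; rule 4 ok.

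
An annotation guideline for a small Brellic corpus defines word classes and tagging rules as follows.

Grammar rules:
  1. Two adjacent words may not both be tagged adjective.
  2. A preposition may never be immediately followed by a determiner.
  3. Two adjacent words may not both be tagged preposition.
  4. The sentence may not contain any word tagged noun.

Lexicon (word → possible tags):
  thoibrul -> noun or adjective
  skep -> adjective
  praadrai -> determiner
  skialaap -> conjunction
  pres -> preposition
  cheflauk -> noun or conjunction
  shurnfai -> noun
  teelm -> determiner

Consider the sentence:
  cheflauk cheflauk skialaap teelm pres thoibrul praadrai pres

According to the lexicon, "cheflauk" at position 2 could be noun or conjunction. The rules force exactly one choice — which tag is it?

Candidates per position — 1:cheflauk {noun,conjunction}; 2:cheflauk {noun,conjunction}; 3:skialaap {conjunction}; 4:teelm {determiner}; 5:pres {preposition}; 6:thoibrul {noun,adjective}; 7:praadrai {determiner}; 8:pres {preposition}.
Position 1: tagging it noun would leave rule 4 unsatisfiable, so it must be conjunction.
Position 2: tagging it noun would leave rule 4 unsatisfiable, so it must be conjunction.
Position 6: tagging it noun would leave rule 4 unsatisfiable, so it must be adjective.
The only consistent sequence is: conjunction conjunction conjunction determiner preposition adjective determiner preposition.
Rule-by-rule: rule 1 ✓; rule 2 ✓; rule 3 ✓; rule 4 ✓.

conjunction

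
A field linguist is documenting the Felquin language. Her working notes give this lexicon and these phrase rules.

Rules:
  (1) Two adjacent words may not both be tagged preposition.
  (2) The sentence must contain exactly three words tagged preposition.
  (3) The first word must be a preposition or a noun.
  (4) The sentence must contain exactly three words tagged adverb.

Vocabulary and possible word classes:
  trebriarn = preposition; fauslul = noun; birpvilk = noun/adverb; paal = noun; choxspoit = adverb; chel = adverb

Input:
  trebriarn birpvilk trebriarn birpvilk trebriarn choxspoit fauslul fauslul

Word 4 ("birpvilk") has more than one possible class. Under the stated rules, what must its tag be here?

adverb

Candidates per position — 1:trebriarn {preposition}; 2:birpvilk {noun,adverb}; 3:trebriarn {preposition}; 4:birpvilk {noun,adverb}; 5:trebriarn {preposition}; 6:choxspoit {adverb}; 7:fauslul {noun}; 8:fauslul {noun}.
Word 2 cannot be noun — rule 4 would then fail for every completion. It is adverb.
Word 4 cannot be noun — rule 4 would then fail for every completion. It is adverb.
The only consistent sequence is: preposition adverb preposition adverb preposition adverb noun noun.
Checking: rule 1 holds; rule 2 holds; rule 3 holds; rule 4 holds.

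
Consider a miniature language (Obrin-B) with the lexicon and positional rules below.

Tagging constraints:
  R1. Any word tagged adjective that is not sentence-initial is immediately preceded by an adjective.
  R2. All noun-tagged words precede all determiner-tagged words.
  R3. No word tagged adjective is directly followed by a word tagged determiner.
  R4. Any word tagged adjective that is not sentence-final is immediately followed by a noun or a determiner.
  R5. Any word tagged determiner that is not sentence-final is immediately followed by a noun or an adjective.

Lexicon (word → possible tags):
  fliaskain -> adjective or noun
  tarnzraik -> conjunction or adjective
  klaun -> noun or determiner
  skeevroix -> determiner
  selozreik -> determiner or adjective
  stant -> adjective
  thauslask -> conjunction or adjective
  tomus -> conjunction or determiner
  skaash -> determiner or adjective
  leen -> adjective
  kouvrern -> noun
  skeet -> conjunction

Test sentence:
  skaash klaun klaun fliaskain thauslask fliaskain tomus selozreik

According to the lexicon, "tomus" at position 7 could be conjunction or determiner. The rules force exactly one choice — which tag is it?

conjunction

Candidates per position — 1:skaash {determiner,adjective}; 2:klaun {noun,determiner}; 3:klaun {noun,determiner}; 4:fliaskain {adjective,noun}; 5:thauslask {conjunction,adjective}; 6:fliaskain {adjective,noun}; 7:tomus {conjunction,determiner}; 8:selozreik {determiner,adjective}.
If word 4 were adjective, no tagging could satisfy rule 1; so word 4 is noun.
If word 5 were adjective, no tagging could satisfy rule 1; so word 5 is conjunction.
If word 6 were adjective, no tagging could satisfy rule 1; so word 6 is noun.
If word 8 were adjective, no tagging could satisfy rule 1; so word 8 is determiner.
If word 1 were determiner, no tagging could satisfy rule 2; so word 1 is adjective.
If word 2 were determiner, no tagging could satisfy rule 2; so word 2 is noun.
If word 3 were determiner, no tagging could satisfy rule 2; so word 3 is noun.
If word 7 were determiner, no tagging could satisfy rule 5; so word 7 is conjunction.
So the tagging must be: adjective noun noun noun conjunction noun conjunction determiner.
Rule-by-rule: rule 1 ok; rule 2 ok; rule 3 ok; rule 4 ok; rule 5 ok.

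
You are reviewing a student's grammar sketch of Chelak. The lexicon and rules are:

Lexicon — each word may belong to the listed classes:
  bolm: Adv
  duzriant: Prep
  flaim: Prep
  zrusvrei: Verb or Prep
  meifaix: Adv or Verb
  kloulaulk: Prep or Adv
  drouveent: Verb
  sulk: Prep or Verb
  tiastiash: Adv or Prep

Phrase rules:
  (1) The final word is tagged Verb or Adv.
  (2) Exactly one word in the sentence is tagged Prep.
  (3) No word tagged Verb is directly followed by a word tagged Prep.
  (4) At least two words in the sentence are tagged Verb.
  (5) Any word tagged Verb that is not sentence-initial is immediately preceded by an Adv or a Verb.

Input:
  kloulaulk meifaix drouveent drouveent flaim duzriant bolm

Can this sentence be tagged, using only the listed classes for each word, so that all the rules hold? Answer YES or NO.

Candidates per position — 1:kloulaulk {Prep,Adv}; 2:meifaix {Adv,Verb}; 3:drouveent {Verb}; 4:drouveent {Verb}; 5:flaim {Prep}; 6:duzriant {Prep}; 7:bolm {Adv}.
Rule 2 cannot be satisfied by any choice of tags from the lexicon.
So there is no consistent tagging.

NO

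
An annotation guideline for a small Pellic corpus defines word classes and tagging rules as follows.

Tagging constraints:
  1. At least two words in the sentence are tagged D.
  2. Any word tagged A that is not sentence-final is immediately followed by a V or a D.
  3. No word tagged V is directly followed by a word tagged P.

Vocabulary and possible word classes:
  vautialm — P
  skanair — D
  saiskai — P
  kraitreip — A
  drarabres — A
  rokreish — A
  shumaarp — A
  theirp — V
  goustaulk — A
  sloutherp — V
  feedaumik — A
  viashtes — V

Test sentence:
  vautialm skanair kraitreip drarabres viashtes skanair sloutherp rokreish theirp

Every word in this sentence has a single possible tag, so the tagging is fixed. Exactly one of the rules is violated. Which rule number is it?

2

Fixed tagging: P D A A V D V A V.
Applying the rules: R1 ok, R2 fails, R3 ok.
Only rule 2 fails.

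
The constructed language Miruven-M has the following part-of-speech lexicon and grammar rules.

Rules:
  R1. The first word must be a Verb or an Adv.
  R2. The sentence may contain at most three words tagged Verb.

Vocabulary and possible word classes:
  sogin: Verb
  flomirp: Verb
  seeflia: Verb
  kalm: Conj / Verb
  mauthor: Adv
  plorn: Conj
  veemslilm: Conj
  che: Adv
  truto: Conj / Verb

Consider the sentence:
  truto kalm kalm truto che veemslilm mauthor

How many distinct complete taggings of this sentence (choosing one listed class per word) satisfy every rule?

7

Candidates per position — 1:truto {Conj,Verb}; 2:kalm {Conj,Verb}; 3:kalm {Conj,Verb}; 4:truto {Conj,Verb}; 5:che {Adv}; 6:veemslilm {Conj}; 7:mauthor {Adv}.
There are 16 candidate sequences in total.
Checking each against the rules leaves 7 sequences.
Count = 7.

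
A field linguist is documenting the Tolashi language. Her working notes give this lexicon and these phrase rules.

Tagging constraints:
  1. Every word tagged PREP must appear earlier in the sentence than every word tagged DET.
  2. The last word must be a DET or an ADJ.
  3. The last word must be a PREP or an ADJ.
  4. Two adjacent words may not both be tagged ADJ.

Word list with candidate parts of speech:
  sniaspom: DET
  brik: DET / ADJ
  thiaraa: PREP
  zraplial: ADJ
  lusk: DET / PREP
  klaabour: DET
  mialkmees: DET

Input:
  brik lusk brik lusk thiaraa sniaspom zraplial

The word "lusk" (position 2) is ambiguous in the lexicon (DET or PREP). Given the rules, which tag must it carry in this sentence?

Candidates per position — 1:brik {DET,ADJ}; 2:lusk {DET,PREP}; 3:brik {DET,ADJ}; 4:lusk {DET,PREP}; 5:thiaraa {PREP}; 6:sniaspom {DET}; 7:zraplial {ADJ}.
Word 1 cannot be DET — rule 1 would then fail for every completion. It is ADJ.
Word 2 cannot be DET — rule 1 would then fail for every completion. It is PREP.
Word 3 cannot be DET — rule 1 would then fail for every completion. It is ADJ.
Word 4 cannot be DET — rule 1 would then fail for every completion. It is PREP.
So the tagging must be: ADJ PREP ADJ PREP PREP DET ADJ.
Rule-by-rule: rule 1 ✓; rule 2 ✓; rule 3 ✓; rule 4 ✓.

PREP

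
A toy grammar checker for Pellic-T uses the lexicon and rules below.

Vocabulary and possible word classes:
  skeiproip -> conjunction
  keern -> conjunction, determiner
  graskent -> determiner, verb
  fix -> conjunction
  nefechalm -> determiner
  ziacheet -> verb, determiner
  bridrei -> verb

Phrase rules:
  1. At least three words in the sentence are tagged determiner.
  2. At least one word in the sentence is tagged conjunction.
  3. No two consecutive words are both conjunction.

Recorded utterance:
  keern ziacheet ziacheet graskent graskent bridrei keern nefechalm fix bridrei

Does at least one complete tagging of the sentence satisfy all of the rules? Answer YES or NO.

Candidates per position — 1:keern {conjunction,determiner}; 2:ziacheet {verb,determiner}; 3:ziacheet {verb,determiner}; 4:graskent {determiner,verb}; 5:graskent {determiner,verb}; 6:bridrei {verb}; 7:keern {conjunction,determiner}; 8:nefechalm {determiner}; 9:fix {conjunction}; 10:bridrei {verb}.
One satisfying assignment: determiner determiner determiner determiner verb verb conjunction determiner conjunction verb.
Checking: rule 1 holds; rule 2 holds; rule 3 holds.

YES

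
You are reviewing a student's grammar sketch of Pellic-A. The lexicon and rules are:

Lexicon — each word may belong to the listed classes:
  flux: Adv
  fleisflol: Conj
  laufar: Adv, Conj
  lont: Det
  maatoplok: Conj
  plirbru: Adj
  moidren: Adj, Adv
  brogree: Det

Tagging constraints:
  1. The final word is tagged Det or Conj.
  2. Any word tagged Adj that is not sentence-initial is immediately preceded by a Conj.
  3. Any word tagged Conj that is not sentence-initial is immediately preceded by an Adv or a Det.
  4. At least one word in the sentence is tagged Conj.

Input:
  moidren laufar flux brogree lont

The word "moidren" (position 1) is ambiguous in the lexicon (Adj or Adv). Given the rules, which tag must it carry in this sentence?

Adv

Candidates per position — 1:moidren {Adj,Adv}; 2:laufar {Adv,Conj}; 3:flux {Adv}; 4:brogree {Det}; 5:lont {Det}.
Position 2: Adv is ruled out by rule 4; that leaves Conj.
Position 1: Adj is ruled out by rule 3; that leaves Adv.
So the tagging must be: Adv Conj Adv Det Det.
Checking: rule 1 ✓; rule 2 ✓; rule 3 ✓; rule 4 ✓.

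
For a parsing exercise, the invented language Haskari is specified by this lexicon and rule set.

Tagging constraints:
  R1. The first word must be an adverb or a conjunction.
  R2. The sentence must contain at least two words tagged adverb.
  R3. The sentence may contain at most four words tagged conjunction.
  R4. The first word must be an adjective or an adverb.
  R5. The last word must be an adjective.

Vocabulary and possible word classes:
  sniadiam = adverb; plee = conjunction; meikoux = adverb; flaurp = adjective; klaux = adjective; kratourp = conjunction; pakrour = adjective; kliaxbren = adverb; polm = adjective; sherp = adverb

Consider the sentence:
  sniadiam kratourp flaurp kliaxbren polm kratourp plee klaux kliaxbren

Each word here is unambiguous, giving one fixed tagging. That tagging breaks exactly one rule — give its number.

Fixed tagging: adverb conjunction adjective adverb adjective conjunction conjunction adjective adverb.
Rule check: R1 holds, R2 holds, R3 holds, R4 holds, R5 violated.
Only rule 5 fails.

5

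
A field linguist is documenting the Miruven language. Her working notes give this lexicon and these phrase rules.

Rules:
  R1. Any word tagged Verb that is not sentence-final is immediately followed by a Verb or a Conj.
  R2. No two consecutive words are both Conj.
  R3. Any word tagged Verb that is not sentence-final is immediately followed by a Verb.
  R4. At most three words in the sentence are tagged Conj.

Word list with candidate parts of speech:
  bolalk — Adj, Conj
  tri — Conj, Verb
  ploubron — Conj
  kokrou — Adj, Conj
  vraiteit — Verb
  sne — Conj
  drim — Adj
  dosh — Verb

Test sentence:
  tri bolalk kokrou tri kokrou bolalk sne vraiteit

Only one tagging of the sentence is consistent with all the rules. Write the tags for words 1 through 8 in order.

Candidates per position — 1:tri {Conj,Verb}; 2:bolalk {Adj,Conj}; 3:kokrou {Adj,Conj}; 4:tri {Conj,Verb}; 5:kokrou {Adj,Conj}; 6:bolalk {Adj,Conj}; 7:sne {Conj}; 8:vraiteit {Verb}.
At position 1, choosing Verb makes rule 3 impossible to satisfy; hence Conj.
At position 2, choosing Conj makes rule 2 impossible to satisfy; hence Adj.
At position 4, choosing Verb makes rule 3 impossible to satisfy; hence Conj.
At position 5, choosing Conj makes rule 2 impossible to satisfy; hence Adj.
At position 6, choosing Conj makes rule 2 impossible to satisfy; hence Adj.
At position 3, choosing Conj makes rule 2 impossible to satisfy; hence Adj.
That leaves exactly one tagging: Conj Adj Adj Conj Adj Adj Conj Verb.
Verifying each rule — rule 1 satisfied; rule 2 satisfied; rule 3 satisfied; rule 4 satisfied.

Conj Adj Adj Conj Adj Adj Conj Verb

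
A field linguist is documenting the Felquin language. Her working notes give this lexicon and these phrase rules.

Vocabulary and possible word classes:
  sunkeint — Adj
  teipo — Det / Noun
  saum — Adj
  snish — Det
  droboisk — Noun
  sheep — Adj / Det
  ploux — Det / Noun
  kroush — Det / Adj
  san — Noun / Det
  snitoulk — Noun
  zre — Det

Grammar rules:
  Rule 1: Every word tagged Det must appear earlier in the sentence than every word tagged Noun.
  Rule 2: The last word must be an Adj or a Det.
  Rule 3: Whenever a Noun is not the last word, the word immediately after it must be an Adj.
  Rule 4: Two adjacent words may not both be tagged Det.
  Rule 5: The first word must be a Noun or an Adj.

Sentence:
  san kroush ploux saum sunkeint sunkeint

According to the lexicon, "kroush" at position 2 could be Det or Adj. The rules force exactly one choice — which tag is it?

Adj

Candidates per position — 1:san {Noun,Det}; 2:kroush {Det,Adj}; 3:ploux {Det,Noun}; 4:saum {Adj}; 5:sunkeint {Adj}; 6:sunkeint {Adj}.
Position 1: tagging it Det would leave rule 5 unsatisfiable, so it must be Noun.
Position 2: tagging it Det would leave rule 1 unsatisfiable, so it must be Adj.
Position 3: tagging it Det would leave rule 1 unsatisfiable, so it must be Noun.
The only consistent sequence is: Noun Adj Noun Adj Adj Adj.
Verifying each rule — rule 1 holds; rule 2 holds; rule 3 holds; rule 4 holds; rule 5 holds.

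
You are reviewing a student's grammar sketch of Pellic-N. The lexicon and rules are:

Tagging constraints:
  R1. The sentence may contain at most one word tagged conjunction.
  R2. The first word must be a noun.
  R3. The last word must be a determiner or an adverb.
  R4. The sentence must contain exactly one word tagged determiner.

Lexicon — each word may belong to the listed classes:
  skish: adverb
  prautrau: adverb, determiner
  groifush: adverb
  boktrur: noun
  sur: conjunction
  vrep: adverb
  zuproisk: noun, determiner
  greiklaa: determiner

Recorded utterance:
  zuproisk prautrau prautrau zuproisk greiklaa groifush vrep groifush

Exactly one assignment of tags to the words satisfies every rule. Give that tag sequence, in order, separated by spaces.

noun adverb adverb noun determiner adverb adverb adverb

Candidates per position — 1:zuproisk {noun,determiner}; 2:prautrau {adverb,determiner}; 3:prautrau {adverb,determiner}; 4:zuproisk {noun,determiner}; 5:greiklaa {determiner}; 6:groifush {adverb}; 7:vrep {adverb}; 8:groifush {adverb}.
Position 1: tagging it determiner would leave rule 2 unsatisfiable, so it must be noun.
Position 2: tagging it determiner would leave rule 4 unsatisfiable, so it must be adverb.
Position 3: tagging it determiner would leave rule 4 unsatisfiable, so it must be adverb.
Position 4: tagging it determiner would leave rule 4 unsatisfiable, so it must be noun.
That leaves exactly one tagging: noun adverb adverb noun determiner adverb adverb adverb.
Rule-by-rule: rule 1 ✓; rule 2 ✓; rule 3 ✓; rule 4 ✓.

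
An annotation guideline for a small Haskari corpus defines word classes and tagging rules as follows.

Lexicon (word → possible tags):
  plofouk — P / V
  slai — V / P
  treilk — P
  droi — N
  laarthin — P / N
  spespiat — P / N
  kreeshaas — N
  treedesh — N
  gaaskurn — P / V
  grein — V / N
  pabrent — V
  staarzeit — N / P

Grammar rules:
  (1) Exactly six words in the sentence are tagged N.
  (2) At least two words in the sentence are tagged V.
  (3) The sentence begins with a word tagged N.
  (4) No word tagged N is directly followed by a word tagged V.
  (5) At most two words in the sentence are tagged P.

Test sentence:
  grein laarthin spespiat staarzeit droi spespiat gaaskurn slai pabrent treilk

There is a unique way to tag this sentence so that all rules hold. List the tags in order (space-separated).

N N N N N N P V V P

Candidates per position — 1:grein {V,N}; 2:laarthin {P,N}; 3:spespiat {P,N}; 4:staarzeit {N,P}; 5:droi {N}; 6:spespiat {P,N}; 7:gaaskurn {P,V}; 8:slai {V,P}; 9:pabrent {V}; 10:treilk {P}.
At position 1, choosing V makes rule 1 impossible to satisfy; hence N.
At position 2, choosing P makes rule 1 impossible to satisfy; hence N.
At position 3, choosing P makes rule 1 impossible to satisfy; hence N.
At position 4, choosing P makes rule 1 impossible to satisfy; hence N.
At position 6, choosing P makes rule 1 impossible to satisfy; hence N.
At position 7, choosing V makes rule 4 impossible to satisfy; hence P.
At position 8, choosing P makes rule 2 impossible to satisfy; hence V.
That leaves exactly one tagging: N N N N N N P V V P.
Rule-by-rule: rule 1 satisfied; rule 2 satisfied; rule 3 satisfied; rule 4 satisfied; rule 5 satisfied.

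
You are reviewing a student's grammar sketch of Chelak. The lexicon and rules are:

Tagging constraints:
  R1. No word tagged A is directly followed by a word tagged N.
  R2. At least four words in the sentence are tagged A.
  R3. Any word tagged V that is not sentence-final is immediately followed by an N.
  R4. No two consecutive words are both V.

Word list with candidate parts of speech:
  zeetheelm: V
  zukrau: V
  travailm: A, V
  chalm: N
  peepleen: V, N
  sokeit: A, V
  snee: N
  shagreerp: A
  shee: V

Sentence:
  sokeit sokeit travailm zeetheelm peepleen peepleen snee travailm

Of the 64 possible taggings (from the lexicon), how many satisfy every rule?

2

Candidates per position — 1:sokeit {A,V}; 2:sokeit {A,V}; 3:travailm {A,V}; 4:zeetheelm {V}; 5:peepleen {V,N}; 6:peepleen {V,N}; 7:snee {N}; 8:travailm {A,V}.
There are 64 candidate sequences in total.
The sequences that satisfy every rule: A A A V N V N A; A A A V N N N A.
Count = 2.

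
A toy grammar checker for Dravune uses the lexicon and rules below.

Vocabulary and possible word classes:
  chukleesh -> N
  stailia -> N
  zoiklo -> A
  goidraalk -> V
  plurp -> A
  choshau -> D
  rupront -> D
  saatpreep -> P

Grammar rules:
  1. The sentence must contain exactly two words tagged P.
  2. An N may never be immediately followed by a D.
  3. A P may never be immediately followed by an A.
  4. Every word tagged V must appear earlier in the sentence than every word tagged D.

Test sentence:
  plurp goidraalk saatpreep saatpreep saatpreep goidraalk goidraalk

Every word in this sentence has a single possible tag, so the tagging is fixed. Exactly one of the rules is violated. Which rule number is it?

1

Fixed tagging: A V P P P V V.
Checking each rule: R1 fails, R2 ok, R3 ok, R4 ok.
Only rule 1 fails.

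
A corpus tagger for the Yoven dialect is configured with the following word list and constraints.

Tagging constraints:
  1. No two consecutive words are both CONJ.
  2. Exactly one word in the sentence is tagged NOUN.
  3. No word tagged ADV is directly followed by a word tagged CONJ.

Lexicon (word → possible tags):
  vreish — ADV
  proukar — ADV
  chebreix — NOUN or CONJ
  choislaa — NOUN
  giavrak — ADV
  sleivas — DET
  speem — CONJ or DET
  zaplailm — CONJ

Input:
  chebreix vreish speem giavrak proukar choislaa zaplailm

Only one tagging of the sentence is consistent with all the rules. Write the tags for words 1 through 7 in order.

CONJ ADV DET ADV ADV NOUN CONJ

Candidates per position — 1:chebreix {NOUN,CONJ}; 2:vreish {ADV}; 3:speem {CONJ,DET}; 4:giavrak {ADV}; 5:proukar {ADV}; 6:choislaa {NOUN}; 7:zaplailm {CONJ}.
If word 1 were NOUN, no tagging could satisfy rule 2; so word 1 is CONJ.
If word 3 were CONJ, no tagging could satisfy rule 3; so word 3 is DET.
So the tagging must be: CONJ ADV DET ADV ADV NOUN CONJ.
Checking: rule 1 holds; rule 2 holds; rule 3 holds.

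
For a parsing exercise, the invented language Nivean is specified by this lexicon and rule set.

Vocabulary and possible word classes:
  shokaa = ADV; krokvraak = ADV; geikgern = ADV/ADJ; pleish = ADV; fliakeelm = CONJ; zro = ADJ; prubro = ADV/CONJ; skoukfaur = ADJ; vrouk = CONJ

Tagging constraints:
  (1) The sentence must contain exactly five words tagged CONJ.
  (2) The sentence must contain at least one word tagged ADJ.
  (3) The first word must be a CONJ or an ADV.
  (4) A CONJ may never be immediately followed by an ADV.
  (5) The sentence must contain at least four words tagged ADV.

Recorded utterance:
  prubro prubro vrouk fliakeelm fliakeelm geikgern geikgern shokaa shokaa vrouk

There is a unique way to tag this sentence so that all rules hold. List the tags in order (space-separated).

ADV CONJ CONJ CONJ CONJ ADJ ADV ADV ADV CONJ

Candidates per position — 1:prubro {ADV,CONJ}; 2:prubro {ADV,CONJ}; 3:vrouk {CONJ}; 4:fliakeelm {CONJ}; 5:fliakeelm {CONJ}; 6:geikgern {ADV,ADJ}; 7:geikgern {ADV,ADJ}; 8:shokaa {ADV}; 9:shokaa {ADV}; 10:vrouk {CONJ}.
If word 6 were ADV, no tagging could satisfy rule 4; so word 6 is ADJ.
The remaining ambiguous positions (1, 2, 7) are resolved jointly — only one combination satisfies every rule.
The only consistent sequence is: ADV CONJ CONJ CONJ CONJ ADJ ADV ADV ADV CONJ.
Checking: rule 1 ok; rule 2 ok; rule 3 ok; rule 4 ok; rule 5 ok.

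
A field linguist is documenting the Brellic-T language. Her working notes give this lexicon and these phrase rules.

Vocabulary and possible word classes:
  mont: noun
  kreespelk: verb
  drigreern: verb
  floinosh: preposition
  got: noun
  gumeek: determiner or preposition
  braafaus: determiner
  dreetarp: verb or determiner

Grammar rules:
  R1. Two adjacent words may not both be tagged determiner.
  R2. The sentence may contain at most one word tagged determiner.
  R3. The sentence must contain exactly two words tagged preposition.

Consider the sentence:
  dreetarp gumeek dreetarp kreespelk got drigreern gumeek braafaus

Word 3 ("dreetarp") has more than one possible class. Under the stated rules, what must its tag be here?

verb

Candidates per position — 1:dreetarp {verb,determiner}; 2:gumeek {determiner,preposition}; 3:dreetarp {verb,determiner}; 4:kreespelk {verb}; 5:got {noun}; 6:drigreern {verb}; 7:gumeek {determiner,preposition}; 8:braafaus {determiner}.
Word 1 cannot be determiner — rule 2 would then fail for every completion. It is verb.
Word 2 cannot be determiner — rule 2 would then fail for every completion. It is preposition.
Word 3 cannot be determiner — rule 2 would then fail for every completion. It is verb.
Word 7 cannot be determiner — rule 1 would then fail for every completion. It is preposition.
That leaves exactly one tagging: verb preposition verb verb noun verb preposition determiner.
Checking: rule 1 satisfied; rule 2 satisfied; rule 3 satisfied.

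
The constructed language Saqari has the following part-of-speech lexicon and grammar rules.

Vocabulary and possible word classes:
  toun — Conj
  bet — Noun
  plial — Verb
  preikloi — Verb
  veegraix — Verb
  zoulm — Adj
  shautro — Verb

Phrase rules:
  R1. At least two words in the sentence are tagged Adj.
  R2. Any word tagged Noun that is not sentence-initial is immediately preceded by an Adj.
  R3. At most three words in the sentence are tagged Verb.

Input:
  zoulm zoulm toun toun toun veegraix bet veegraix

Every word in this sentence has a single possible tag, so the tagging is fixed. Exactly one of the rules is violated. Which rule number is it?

2

Fixed tagging: Adj Adj Conj Conj Conj Verb Noun Verb.
Applying the rules: R1 holds, R2 violated, R3 holds.
Only rule 2 fails.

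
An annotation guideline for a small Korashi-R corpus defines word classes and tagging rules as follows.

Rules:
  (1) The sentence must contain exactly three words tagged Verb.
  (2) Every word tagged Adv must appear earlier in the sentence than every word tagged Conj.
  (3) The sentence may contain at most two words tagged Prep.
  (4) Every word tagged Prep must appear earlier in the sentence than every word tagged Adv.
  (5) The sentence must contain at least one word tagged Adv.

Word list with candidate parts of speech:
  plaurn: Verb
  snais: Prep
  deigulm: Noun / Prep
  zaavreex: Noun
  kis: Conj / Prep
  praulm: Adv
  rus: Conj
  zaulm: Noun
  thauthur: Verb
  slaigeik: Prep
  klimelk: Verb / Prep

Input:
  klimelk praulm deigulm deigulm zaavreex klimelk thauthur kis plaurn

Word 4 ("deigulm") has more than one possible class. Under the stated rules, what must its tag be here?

Candidates per position — 1:klimelk {Verb,Prep}; 2:praulm {Adv}; 3:deigulm {Noun,Prep}; 4:deigulm {Noun,Prep}; 5:zaavreex {Noun}; 6:klimelk {Verb,Prep}; 7:thauthur {Verb}; 8:kis {Conj,Prep}; 9:plaurn {Verb}.
Word 3 cannot be Prep — rule 4 would then fail for every completion. It is Noun.
Word 4 cannot be Prep — rule 4 would then fail for every completion. It is Noun.
Word 6 cannot be Prep — rule 4 would then fail for every completion. It is Verb.
Word 8 cannot be Prep — rule 4 would then fail for every completion. It is Conj.
Word 1 cannot be Verb — rule 1 would then fail for every completion. It is Prep.
The only consistent sequence is: Prep Adv Noun Noun Noun Verb Verb Conj Verb.
Checking: rule 1 ok; rule 2 ok; rule 3 ok; rule 4 ok; rule 5 ok.

Noun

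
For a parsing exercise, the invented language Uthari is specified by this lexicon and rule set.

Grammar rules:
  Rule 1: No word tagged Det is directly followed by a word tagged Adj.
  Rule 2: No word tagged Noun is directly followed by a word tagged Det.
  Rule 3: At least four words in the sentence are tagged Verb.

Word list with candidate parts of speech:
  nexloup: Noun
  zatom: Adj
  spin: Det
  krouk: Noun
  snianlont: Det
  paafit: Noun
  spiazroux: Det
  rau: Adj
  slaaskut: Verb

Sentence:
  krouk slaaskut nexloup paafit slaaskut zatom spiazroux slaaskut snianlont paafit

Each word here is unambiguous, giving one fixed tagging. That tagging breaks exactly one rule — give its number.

3

Fixed tagging: Noun Verb Noun Noun Verb Adj Det Verb Det Noun.
Rule check: R1 ok, R2 ok, R3 fails.
Only rule 3 fails.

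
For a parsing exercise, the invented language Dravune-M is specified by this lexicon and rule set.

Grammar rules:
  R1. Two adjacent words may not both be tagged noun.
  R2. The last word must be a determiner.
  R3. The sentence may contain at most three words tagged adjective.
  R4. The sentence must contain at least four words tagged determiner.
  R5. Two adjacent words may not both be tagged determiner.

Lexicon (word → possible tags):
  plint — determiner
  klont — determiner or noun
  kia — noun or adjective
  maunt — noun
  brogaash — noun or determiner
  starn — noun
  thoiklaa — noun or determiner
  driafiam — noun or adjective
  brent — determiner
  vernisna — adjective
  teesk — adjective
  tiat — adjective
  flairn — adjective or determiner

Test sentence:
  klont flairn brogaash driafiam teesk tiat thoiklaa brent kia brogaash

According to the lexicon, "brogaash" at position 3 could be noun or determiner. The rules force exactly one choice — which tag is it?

Candidates per position — 1:klont {determiner,noun}; 2:flairn {adjective,determiner}; 3:brogaash {noun,determiner}; 4:driafiam {noun,adjective}; 5:teesk {adjective}; 6:tiat {adjective}; 7:thoiklaa {noun,determiner}; 8:brent {determiner}; 9:kia {noun,adjective}; 10:brogaash {noun,determiner}.
Position 7: determiner is ruled out by rule 5; that leaves noun.
Position 10: noun is ruled out by rule 2; that leaves determiner.
Position 3: the remaining choice is settled jointly with positions 1, 2, 4, 9 — only determiner at position 3 is part of a tagging that satisfies every rule.
That leaves exactly one tagging: determiner adjective determiner noun adjective adjective noun determiner noun determiner.
Checking: rule 1 holds; rule 2 holds; rule 3 holds; rule 4 holds; rule 5 holds.

determiner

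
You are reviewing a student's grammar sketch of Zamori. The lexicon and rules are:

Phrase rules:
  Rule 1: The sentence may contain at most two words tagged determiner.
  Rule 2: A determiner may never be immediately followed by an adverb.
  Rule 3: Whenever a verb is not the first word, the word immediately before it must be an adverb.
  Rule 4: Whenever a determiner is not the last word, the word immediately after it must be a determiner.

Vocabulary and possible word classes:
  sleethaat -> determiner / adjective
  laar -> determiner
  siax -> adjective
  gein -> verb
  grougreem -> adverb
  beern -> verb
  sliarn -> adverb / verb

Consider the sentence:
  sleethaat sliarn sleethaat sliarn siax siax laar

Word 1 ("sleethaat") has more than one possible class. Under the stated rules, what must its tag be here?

adjective

Candidates per position — 1:sleethaat {determiner,adjective}; 2:sliarn {adverb,verb}; 3:sleethaat {determiner,adjective}; 4:sliarn {adverb,verb}; 5:siax {adjective}; 6:siax {adjective}; 7:laar {determiner}.
Word 1 cannot be determiner — rule 4 would then fail for every completion. It is adjective.
Word 2 cannot be verb — rule 3 would then fail for every completion. It is adverb.
Word 3 cannot be determiner — rule 4 would then fail for every completion. It is adjective.
Word 4 cannot be verb — rule 3 would then fail for every completion. It is adverb.
The only consistent sequence is: adjective adverb adjective adverb adjective adjective determiner.
Check: rule 1 ✓; rule 2 ✓; rule 3 ✓; rule 4 ✓.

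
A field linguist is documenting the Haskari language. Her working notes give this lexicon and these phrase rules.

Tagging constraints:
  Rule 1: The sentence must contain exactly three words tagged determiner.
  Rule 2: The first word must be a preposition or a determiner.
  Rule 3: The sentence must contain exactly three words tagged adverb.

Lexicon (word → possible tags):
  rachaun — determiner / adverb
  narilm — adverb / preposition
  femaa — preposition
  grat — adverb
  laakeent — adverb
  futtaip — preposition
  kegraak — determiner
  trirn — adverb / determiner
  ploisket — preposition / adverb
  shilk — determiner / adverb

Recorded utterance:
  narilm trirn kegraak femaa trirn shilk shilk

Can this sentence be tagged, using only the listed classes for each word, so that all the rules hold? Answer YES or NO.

NO

Candidates per position — 1:narilm {adverb,preposition}; 2:trirn {adverb,determiner}; 3:kegraak {determiner}; 4:femaa {preposition}; 5:trirn {adverb,determiner}; 6:shilk {determiner,adverb}; 7:shilk {determiner,adverb}.
Every candidate sequence violates at least one rule; no consistent tagging exists.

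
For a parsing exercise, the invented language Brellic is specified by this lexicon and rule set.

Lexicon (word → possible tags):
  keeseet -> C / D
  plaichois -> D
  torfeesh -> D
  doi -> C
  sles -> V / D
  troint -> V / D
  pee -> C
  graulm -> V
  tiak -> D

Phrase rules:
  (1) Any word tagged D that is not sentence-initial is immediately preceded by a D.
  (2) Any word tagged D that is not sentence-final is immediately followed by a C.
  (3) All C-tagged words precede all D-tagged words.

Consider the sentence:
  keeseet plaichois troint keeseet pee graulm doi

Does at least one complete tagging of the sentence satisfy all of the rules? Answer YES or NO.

Candidates per position — 1:keeseet {C,D}; 2:plaichois {D}; 3:troint {V,D}; 4:keeseet {C,D}; 5:pee {C}; 6:graulm {V}; 7:doi {C}.
Rule 2 cannot be satisfied by any choice of tags from the lexicon.
So there is no consistent tagging.

NO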